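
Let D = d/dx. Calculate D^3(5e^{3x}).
135 e^{3 x}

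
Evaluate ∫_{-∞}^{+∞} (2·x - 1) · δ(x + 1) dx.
-3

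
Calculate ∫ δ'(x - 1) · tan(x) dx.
- \tan^{2}{\left(1 \right)} - 1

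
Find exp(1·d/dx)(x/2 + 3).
\frac{x}{2} + \frac{7}{2}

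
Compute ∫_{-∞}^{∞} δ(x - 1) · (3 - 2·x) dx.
1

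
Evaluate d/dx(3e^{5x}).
15 e^{5 x}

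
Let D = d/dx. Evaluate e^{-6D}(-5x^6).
- 5 x^{6} + 180 x^{5} - 2700 x^{4} + 21600 x^{3} - 97200 x^{2} + 233280 x - 233280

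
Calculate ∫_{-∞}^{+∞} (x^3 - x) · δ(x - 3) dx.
24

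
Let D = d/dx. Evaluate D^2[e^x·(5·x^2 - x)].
\left(5 x^{2} + 19 x + 8\right) e^{x}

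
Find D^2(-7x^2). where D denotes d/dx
-14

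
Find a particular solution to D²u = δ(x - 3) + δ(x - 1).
\frac{|x - 3|}{2} + \frac{|x - 1|}{2}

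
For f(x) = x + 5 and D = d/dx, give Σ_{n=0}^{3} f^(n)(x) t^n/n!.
t + x + 5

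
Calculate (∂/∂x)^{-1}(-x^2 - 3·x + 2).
- \frac{x^{3}}{3} - \frac{3 x^{2}}{2} + 2 x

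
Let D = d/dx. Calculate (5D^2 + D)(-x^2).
- 2 x - 10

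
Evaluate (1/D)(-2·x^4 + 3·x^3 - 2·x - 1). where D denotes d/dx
- \frac{2 x^{5}}{5} + \frac{3 x^{4}}{4} - x^{2} - x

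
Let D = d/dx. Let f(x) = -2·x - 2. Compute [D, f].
-2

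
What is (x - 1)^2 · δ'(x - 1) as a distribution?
0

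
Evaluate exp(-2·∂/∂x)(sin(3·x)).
\sin{\left(3 x - 6 \right)}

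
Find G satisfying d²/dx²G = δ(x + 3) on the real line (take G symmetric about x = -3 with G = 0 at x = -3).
\frac{|x + 3|}{2}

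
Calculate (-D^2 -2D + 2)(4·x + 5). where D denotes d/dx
8 x + 2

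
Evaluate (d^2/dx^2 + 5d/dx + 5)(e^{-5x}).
5 e^{- 5 x}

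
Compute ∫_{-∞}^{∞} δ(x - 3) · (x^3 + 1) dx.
28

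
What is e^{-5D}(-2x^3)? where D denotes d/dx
- 2 x^{3} + 30 x^{2} - 150 x + 250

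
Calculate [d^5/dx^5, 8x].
40\frac{d^{4}}{dx^{4}}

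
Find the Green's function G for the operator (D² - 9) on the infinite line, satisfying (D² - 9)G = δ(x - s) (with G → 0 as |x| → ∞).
-\frac{e^{-3|x-s|}}{6}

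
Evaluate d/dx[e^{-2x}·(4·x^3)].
x^{2} \left(12 - 8 x\right) e^{- 2 x}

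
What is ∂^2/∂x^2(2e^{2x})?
8 e^{2 x}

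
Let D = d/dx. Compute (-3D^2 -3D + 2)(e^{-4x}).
- 34 e^{- 4 x}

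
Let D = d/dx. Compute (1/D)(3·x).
\frac{3 x^{2}}{2}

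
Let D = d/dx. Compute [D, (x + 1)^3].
3 \left(x + 1\right)^{2}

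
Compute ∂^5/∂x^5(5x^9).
75600 x^{4}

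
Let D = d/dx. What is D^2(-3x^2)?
-6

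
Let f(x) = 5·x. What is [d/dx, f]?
5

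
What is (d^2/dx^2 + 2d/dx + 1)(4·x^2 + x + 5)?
4 x^{2} + 17 x + 15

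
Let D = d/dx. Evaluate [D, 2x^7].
14 x^{6}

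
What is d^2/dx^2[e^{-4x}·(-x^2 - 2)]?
2 \left(- 8 x^{2} + 8 x - 17\right) e^{- 4 x}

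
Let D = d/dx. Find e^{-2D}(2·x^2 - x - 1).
2 x^{2} - 9 x + 9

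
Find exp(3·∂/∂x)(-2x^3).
- 2 x^{3} - 18 x^{2} - 54 x - 54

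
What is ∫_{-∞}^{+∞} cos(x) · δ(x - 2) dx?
\cos{\left(2 \right)}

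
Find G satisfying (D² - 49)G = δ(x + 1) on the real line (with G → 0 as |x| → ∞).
-\frac{e^{-7|x + 1|}}{14}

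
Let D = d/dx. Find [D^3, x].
3D^{2}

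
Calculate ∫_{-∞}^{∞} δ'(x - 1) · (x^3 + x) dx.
-4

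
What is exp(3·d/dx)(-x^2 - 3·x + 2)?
- x^{2} - 9 x - 16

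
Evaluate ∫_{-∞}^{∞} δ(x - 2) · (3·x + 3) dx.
9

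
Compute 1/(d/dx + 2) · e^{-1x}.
e^{- x}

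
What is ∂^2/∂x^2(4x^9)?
288 x^{7}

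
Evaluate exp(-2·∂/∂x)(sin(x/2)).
\sin{\left(\frac{x}{2} - 1 \right)}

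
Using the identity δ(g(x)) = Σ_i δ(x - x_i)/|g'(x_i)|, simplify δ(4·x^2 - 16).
\frac{\delta(x - 2) + \delta(x + 2)}{16}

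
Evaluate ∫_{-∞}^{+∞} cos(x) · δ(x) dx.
1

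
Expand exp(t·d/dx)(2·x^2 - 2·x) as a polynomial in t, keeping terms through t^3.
2 t^{2} + 2 t \left(2 x - 1\right) + 2 x^{2} - 2 x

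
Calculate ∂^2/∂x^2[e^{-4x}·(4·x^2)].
8 \left(8 x^{2} - 8 x + 1\right) e^{- 4 x}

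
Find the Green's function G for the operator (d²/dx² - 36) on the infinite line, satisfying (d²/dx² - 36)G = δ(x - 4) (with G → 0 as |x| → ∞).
-\frac{e^{-6|x - 4|}}{12}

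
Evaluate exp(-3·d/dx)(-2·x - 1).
5 - 2 x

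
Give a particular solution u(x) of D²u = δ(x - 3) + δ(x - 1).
\frac{|x - 3|}{2} + \frac{|x - 1|}{2}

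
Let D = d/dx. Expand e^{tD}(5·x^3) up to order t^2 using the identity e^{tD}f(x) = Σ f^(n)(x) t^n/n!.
5 x \left(3 t^{2} + 3 t x + x^{2}\right)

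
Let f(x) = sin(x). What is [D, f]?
\cos{\left(x \right)}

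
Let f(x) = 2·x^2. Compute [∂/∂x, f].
4 x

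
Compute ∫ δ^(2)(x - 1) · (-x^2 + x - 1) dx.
-2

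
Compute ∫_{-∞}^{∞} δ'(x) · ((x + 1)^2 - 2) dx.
-2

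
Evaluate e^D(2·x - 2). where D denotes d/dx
2 x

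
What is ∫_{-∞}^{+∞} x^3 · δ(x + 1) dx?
-1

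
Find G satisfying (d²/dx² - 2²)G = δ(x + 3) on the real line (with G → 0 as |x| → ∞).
-\frac{e^{-2|x + 3|}}{4}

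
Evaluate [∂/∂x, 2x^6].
12 x^{5}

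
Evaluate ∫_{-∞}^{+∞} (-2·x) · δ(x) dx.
0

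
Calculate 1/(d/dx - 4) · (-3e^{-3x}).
\frac{3 e^{- 3 x}}{7}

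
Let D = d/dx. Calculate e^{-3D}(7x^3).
7 x^{3} - 63 x^{2} + 189 x - 189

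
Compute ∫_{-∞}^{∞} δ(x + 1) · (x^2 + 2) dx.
3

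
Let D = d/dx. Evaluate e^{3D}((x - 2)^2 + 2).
x^{2} + 2 x + 3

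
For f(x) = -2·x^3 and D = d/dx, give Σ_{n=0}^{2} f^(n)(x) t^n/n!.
2 x \left(- 3 t^{2} - 3 t x - x^{2}\right)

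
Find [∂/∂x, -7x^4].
- 28 x^{3}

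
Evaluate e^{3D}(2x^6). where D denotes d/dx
2 x^{6} + 36 x^{5} + 270 x^{4} + 1080 x^{3} + 2430 x^{2} + 2916 x + 1458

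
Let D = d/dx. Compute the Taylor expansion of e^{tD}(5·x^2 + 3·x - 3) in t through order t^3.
5 t^{2} + t \left(10 x + 3\right) + 5 x^{2} + 3 x - 3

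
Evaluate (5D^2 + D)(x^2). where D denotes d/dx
2 x + 10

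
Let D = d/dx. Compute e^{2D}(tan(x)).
\tan{\left(x + 2 \right)}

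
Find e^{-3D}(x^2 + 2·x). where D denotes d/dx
x^{2} - 4 x + 3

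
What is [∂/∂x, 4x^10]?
40 x^{9}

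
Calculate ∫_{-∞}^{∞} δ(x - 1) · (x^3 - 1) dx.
0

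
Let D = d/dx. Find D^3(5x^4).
120 x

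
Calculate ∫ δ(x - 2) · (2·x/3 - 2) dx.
- \frac{2}{3}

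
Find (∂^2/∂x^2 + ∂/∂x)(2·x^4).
8 x^{2} \left(x + 3\right)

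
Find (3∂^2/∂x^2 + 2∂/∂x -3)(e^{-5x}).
62 e^{- 5 x}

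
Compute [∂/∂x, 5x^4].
20 x^{3}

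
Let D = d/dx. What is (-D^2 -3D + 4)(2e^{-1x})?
12 e^{- x}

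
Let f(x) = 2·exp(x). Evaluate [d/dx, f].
2 e^{x}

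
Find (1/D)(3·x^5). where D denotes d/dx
\frac{x^{6}}{2}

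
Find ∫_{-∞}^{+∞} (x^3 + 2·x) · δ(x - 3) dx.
33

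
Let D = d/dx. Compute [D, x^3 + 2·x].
3 x^{2} + 2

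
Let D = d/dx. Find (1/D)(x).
\frac{x^{2}}{2}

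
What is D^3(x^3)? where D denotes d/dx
6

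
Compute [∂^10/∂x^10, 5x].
50\frac{d^{9}}{dx^{9}}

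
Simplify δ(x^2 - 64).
\frac{\delta(x - 8) + \delta(x + 8)}{16}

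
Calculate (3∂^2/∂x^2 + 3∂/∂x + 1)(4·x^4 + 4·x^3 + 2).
4 x^{4} + 52 x^{3} + 180 x^{2} + 72 x + 2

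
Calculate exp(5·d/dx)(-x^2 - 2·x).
- x^{2} - 12 x - 35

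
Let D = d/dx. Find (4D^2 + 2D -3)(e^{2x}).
17 e^{2 x}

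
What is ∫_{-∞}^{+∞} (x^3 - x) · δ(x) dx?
0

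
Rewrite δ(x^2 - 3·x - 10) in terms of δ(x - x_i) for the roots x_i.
\frac{\delta(x - 5) + \delta(x + 2)}{7}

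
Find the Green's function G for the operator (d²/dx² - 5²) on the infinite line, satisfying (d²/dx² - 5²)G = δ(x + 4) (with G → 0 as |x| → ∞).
-\frac{e^{-5|x + 4|}}{10}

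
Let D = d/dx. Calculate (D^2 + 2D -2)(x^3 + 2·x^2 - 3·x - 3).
- 2 x^{3} + 2 x^{2} + 20 x + 4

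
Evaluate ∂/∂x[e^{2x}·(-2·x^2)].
4 x \left(- x - 1\right) e^{2 x}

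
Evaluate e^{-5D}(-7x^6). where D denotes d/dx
- 7 x^{6} + 210 x^{5} - 2625 x^{4} + 17500 x^{3} - 65625 x^{2} + 131250 x - 109375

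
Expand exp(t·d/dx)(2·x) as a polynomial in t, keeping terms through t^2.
2 t + 2 x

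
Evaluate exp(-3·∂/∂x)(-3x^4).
- 3 x^{4} + 36 x^{3} - 162 x^{2} + 324 x - 243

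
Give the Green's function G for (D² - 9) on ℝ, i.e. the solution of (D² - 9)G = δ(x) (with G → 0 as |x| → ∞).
-\frac{e^{-3|x|}}{6}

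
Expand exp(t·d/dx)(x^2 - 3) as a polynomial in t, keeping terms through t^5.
t^{2} + 2 t x + x^{2} - 3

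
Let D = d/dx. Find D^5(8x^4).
0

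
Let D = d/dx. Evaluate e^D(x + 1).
x + 2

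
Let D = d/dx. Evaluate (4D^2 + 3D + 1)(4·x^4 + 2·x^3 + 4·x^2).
4 x^{4} + 50 x^{3} + 214 x^{2} + 72 x + 32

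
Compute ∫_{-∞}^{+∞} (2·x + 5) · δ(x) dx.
5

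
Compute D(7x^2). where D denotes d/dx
14 x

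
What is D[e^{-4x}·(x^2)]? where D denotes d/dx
2 x \left(1 - 2 x\right) e^{- 4 x}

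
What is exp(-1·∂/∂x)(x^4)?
x^{4} - 4 x^{3} + 6 x^{2} - 4 x + 1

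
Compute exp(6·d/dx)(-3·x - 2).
- 3 x - 20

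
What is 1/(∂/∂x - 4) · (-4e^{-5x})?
\frac{4 e^{- 5 x}}{9}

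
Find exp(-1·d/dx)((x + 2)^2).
x^{2} + 2 x + 1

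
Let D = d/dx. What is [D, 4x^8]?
32 x^{7}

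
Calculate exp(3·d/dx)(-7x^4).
- 7 x^{4} - 84 x^{3} - 378 x^{2} - 756 x - 567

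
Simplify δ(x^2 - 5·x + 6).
\frac{\delta(x - 3) + \delta(x - 2)}{1}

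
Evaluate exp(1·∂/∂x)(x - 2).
x - 1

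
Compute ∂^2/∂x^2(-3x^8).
- 168 x^{6}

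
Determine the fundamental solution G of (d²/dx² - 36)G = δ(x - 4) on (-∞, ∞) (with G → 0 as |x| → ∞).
-\frac{e^{-6|x - 4|}}{12}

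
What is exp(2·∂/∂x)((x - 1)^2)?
x^{2} + 2 x + 1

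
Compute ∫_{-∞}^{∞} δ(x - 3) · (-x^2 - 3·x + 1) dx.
-17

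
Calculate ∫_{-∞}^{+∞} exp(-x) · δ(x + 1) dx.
e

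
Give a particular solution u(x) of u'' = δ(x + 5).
\frac{|x + 5|}{2}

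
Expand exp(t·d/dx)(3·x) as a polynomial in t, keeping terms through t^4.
3 t + 3 x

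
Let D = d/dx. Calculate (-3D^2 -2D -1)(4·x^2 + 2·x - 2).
- 4 x^{2} - 18 x - 26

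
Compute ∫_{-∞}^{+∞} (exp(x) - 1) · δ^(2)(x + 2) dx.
e^{-2}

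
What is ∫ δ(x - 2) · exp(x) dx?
e^{2}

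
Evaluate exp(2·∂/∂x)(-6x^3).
- 6 x^{3} - 36 x^{2} - 72 x - 48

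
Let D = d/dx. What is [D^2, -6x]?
-12D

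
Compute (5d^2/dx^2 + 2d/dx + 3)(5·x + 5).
15 x + 25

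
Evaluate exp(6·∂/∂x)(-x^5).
- x^{5} - 30 x^{4} - 360 x^{3} - 2160 x^{2} - 6480 x - 7776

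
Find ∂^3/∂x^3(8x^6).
960 x^{3}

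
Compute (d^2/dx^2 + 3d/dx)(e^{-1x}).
- 2 e^{- x}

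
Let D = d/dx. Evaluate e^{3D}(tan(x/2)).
\tan{\left(\frac{x}{2} + \frac{3}{2} \right)}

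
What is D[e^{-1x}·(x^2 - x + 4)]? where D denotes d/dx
\left(- x^{2} + 3 x - 5\right) e^{- x}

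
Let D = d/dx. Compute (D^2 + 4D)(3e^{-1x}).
- 9 e^{- x}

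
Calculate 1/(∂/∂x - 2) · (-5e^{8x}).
- \frac{5 e^{8 x}}{6}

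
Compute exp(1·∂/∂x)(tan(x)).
\tan{\left(x + 1 \right)}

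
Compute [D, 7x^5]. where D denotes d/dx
35 x^{4}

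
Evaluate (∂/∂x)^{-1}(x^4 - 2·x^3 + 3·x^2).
\frac{x^{5}}{5} - \frac{x^{4}}{2} + x^{3}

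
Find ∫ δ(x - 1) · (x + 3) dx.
4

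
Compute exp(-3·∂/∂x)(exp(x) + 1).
e^{x - 3} + 1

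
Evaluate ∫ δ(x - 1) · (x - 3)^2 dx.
4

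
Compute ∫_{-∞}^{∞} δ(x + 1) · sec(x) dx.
\sec{\left(1 \right)}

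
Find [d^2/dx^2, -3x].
-6\frac{d}{dx}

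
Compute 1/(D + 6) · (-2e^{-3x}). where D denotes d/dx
- \frac{2 e^{- 3 x}}{3}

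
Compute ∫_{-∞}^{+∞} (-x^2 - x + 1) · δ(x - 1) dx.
-1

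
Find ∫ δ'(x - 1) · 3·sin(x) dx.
- 3 \cos{\left(1 \right)}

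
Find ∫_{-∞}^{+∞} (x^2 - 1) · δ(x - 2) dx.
3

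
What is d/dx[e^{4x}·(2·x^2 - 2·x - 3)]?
\left(8 x^{2} - 4 x - 14\right) e^{4 x}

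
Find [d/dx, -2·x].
-2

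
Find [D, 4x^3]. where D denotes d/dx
12 x^{2}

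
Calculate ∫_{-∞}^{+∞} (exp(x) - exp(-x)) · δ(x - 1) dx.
2 \sinh{\left(1 \right)}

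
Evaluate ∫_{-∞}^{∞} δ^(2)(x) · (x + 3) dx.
0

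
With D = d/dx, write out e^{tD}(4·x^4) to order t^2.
4 x^{2} \left(6 t^{2} + 4 t x + x^{2}\right)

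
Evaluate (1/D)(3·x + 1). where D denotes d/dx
\frac{3 x^{2}}{2} + x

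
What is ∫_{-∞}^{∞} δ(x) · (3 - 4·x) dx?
3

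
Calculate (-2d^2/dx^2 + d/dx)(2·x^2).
4 x - 8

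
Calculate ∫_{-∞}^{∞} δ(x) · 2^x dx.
1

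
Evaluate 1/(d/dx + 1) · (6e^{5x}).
e^{5 x}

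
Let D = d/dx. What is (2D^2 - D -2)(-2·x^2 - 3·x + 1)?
4 x^{2} + 10 x - 7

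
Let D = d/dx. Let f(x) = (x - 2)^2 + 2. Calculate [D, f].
2 x - 4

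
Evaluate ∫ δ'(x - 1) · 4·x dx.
-4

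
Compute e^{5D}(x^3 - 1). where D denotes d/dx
x^{3} + 15 x^{2} + 75 x + 124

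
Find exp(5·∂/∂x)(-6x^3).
- 6 x^{3} - 90 x^{2} - 450 x - 750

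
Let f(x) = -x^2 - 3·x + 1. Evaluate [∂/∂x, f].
- 2 x - 3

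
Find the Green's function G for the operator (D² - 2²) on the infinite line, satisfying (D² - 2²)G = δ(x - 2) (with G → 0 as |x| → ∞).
-\frac{e^{-2|x - 2|}}{4}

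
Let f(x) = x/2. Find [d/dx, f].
\frac{1}{2}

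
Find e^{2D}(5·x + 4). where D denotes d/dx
5 x + 14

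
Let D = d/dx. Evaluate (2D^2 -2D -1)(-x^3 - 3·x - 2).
x^{3} + 6 x^{2} - 9 x + 8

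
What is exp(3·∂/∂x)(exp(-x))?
e^{- x - 3}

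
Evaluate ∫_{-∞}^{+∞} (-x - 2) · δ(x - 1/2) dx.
- \frac{5}{2}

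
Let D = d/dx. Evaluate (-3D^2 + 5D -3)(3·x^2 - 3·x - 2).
- 9 x^{2} + 39 x - 27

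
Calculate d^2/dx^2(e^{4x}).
16 e^{4 x}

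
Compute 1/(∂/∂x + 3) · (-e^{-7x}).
\frac{e^{- 7 x}}{4}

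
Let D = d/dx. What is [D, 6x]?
6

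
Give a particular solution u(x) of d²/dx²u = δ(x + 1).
\frac{|x + 1|}{2}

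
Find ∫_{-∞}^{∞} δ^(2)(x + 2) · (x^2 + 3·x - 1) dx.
2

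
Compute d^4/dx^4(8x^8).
13440 x^{4}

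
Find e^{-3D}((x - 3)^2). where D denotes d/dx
x^{2} - 12 x + 36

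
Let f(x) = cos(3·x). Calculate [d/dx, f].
- 3 \sin{\left(3 x \right)}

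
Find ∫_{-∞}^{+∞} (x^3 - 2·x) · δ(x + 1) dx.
1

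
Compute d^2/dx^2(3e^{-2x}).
12 e^{- 2 x}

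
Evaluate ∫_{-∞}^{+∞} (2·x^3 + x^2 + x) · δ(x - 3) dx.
66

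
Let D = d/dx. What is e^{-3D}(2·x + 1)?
2 x - 5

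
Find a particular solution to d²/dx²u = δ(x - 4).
\frac{|x - 4|}{2}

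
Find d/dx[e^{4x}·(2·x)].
\left(8 x + 2\right) e^{4 x}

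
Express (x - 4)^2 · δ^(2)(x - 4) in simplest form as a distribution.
2\delta(x - 4)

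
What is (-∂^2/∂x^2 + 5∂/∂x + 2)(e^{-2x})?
- 12 e^{- 2 x}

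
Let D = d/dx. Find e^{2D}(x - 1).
x + 1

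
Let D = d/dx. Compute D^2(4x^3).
24 x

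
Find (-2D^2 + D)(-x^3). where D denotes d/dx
3 x \left(4 - x\right)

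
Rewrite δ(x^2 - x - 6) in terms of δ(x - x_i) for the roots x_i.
\frac{\delta(x - 3) + \delta(x + 2)}{5}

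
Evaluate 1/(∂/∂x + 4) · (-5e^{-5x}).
5 e^{- 5 x}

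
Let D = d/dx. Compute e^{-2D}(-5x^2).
- 5 x^{2} + 20 x - 20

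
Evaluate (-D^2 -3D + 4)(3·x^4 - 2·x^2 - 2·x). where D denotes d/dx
12 x^{4} - 36 x^{3} - 44 x^{2} + 4 x + 10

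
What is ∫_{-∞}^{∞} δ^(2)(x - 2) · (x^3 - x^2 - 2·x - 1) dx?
10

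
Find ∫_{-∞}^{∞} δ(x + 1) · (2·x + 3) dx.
1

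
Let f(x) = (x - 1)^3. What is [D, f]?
3 \left(x - 1\right)^{2}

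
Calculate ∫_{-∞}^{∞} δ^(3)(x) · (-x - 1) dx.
0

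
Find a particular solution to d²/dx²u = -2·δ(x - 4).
-|x - 4|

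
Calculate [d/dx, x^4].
4 x^{3}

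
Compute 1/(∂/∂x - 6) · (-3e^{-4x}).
\frac{3 e^{- 4 x}}{10}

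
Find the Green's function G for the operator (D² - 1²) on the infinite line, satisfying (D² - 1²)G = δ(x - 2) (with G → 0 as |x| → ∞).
-\frac{e^{-|x - 2|}}{2}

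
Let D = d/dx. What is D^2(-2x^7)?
- 84 x^{5}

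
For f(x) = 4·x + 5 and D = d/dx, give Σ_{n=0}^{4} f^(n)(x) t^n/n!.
4 t + 4 x + 5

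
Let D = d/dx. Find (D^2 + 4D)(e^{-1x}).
- 3 e^{- x}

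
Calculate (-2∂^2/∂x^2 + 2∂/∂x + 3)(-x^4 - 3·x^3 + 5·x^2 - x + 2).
- 3 x^{4} - 17 x^{3} + 21 x^{2} + 53 x - 16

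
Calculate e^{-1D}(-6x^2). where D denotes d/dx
- 6 x^{2} + 12 x - 6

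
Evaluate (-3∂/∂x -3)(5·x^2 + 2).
- 15 x^{2} - 30 x - 6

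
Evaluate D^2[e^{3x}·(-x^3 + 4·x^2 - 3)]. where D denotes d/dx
\left(- 9 x^{3} + 18 x^{2} + 42 x - 19\right) e^{3 x}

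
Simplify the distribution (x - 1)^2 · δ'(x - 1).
0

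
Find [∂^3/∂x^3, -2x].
-6\frac{d^{2}}{dx^{2}}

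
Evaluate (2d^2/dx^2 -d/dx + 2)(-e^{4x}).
- 30 e^{4 x}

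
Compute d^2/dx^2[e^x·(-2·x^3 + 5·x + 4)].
\left(- 2 x^{3} - 12 x^{2} - 7 x + 14\right) e^{x}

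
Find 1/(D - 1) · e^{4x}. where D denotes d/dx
\frac{e^{4 x}}{3}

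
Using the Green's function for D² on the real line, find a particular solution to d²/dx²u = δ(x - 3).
\frac{|x - 3|}{2}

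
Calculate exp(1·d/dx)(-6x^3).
- 6 x^{3} - 18 x^{2} - 18 x - 6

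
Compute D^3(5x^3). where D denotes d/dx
30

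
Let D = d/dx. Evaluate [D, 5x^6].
30 x^{5}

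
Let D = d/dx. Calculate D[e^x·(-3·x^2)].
3 x \left(- x - 2\right) e^{x}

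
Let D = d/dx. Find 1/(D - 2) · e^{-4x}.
- \frac{e^{- 4 x}}{6}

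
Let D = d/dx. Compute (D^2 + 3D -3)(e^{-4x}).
e^{- 4 x}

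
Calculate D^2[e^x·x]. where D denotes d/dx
\left(x + 2\right) e^{x}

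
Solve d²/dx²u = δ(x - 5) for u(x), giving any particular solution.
\frac{|x - 5|}{2}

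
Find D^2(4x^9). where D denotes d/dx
288 x^{7}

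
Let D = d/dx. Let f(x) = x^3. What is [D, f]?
3 x^{2}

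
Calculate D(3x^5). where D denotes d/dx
15 x^{4}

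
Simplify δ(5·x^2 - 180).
\frac{\delta(x - 6) + \delta(x + 6)}{60}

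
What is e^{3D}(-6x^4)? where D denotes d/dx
- 6 x^{4} - 72 x^{3} - 324 x^{2} - 648 x - 486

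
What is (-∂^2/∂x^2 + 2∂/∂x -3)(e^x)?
- 2 e^{x}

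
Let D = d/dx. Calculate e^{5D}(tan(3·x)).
\tan{\left(3 x + 15 \right)}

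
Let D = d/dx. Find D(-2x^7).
- 14 x^{6}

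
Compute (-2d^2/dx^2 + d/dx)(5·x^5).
25 x^{3} \left(x - 8\right)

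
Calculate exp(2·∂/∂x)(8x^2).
8 x^{2} + 32 x + 32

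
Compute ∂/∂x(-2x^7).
- 14 x^{6}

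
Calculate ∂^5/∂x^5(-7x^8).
- 47040 x^{3}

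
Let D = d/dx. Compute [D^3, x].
3D^{2}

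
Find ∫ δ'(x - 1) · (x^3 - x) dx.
-2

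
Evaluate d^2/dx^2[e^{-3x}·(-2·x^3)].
6 x \left(- 3 x^{2} + 6 x - 2\right) e^{- 3 x}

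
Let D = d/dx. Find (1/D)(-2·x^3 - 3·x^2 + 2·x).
- \frac{x^{4}}{2} - x^{3} + x^{2}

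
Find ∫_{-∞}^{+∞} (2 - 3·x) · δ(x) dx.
2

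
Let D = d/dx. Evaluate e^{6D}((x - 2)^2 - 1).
x^{2} + 8 x + 15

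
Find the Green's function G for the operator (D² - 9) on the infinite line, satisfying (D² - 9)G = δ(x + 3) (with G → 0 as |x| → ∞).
-\frac{e^{-3|x + 3|}}{6}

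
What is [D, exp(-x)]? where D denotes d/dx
- e^{- x}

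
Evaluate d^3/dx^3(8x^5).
480 x^{2}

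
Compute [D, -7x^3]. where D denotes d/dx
- 21 x^{2}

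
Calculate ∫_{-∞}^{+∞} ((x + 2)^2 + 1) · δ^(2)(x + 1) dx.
2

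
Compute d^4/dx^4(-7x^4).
-168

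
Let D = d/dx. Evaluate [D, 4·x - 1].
4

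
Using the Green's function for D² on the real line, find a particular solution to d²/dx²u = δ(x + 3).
\frac{|x + 3|}{2}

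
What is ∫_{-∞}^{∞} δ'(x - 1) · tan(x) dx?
- \tan^{2}{\left(1 \right)} - 1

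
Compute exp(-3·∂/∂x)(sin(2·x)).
\sin{\left(2 x - 6 \right)}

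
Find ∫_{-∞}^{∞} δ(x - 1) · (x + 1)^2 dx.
4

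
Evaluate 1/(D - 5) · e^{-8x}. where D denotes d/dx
- \frac{e^{- 8 x}}{13}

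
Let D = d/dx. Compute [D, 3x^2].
6 x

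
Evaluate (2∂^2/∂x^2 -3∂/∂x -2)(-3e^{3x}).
- 21 e^{3 x}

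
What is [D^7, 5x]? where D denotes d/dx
35D^{6}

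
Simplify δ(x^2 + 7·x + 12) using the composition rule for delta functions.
\frac{\delta(x + 4) + \delta(x + 3)}{1}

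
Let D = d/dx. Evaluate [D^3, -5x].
-15D^{2}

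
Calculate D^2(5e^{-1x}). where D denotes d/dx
5 e^{- x}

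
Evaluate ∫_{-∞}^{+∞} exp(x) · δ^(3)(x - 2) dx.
- e^{2}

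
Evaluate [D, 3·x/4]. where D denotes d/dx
\frac{3}{4}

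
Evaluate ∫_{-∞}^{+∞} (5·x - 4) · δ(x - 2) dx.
6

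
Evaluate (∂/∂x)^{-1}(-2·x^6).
- \frac{2 x^{7}}{7}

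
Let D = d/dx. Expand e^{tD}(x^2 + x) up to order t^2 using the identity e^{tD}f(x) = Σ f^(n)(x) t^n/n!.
t^{2} + t \left(2 x + 1\right) + x^{2} + x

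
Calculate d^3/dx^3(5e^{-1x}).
- 5 e^{- x}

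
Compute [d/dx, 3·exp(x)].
3 e^{x}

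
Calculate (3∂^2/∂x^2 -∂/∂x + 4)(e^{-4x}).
56 e^{- 4 x}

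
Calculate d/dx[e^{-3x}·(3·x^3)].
9 x^{2} \left(1 - x\right) e^{- 3 x}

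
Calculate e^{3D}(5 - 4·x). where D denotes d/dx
- 4 x - 7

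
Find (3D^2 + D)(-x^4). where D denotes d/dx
4 x^{2} \left(- x - 9\right)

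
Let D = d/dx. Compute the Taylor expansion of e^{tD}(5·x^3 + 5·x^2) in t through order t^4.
5 t^{3} + 5 t^{2} \left(3 x + 1\right) + 5 t x \left(3 x + 2\right) + 5 x^{3} + 5 x^{2}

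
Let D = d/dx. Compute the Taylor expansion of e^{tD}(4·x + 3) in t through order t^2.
4 t + 4 x + 3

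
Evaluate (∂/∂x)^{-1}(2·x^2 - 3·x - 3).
\frac{2 x^{3}}{3} - \frac{3 x^{2}}{2} - 3 x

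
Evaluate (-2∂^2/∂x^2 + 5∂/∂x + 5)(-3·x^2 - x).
- 15 x^{2} - 35 x + 7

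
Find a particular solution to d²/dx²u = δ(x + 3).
\frac{|x + 3|}{2}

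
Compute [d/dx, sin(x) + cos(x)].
- \sin{\left(x \right)} + \cos{\left(x \right)}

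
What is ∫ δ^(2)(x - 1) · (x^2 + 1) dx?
2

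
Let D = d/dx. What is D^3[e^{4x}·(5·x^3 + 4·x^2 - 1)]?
\left(320 x^{3} + 976 x^{2} + 744 x + 62\right) e^{4 x}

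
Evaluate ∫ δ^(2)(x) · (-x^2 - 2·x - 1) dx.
-2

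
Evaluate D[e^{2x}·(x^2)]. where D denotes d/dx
2 x \left(x + 1\right) e^{2 x}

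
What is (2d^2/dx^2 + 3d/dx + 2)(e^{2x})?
16 e^{2 x}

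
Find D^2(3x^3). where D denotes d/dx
18 x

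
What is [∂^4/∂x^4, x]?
4\frac{d^{3}}{dx^{3}}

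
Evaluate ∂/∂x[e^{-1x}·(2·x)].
2 \left(1 - x\right) e^{- x}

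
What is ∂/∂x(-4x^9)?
- 36 x^{8}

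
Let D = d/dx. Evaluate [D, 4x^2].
8 x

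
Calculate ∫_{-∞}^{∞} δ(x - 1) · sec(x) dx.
\sec{\left(1 \right)}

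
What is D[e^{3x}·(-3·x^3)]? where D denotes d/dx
9 x^{2} \left(- x - 1\right) e^{3 x}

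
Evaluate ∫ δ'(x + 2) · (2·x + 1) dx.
-2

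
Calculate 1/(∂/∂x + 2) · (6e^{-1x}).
6 e^{- x}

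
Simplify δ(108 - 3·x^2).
\frac{\delta(x - 6) + \delta(x + 6)}{36}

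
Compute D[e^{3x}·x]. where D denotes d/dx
\left(3 x + 1\right) e^{3 x}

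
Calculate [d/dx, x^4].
4 x^{3}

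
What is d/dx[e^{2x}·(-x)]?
\left(- 2 x - 1\right) e^{2 x}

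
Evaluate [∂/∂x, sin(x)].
\cos{\left(x \right)}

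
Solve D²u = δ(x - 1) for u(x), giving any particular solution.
\frac{|x - 1|}{2}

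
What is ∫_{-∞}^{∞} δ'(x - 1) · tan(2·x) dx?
- \frac{2}{\cos^{2}{\left(2 \right)}}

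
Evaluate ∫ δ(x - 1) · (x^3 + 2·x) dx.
3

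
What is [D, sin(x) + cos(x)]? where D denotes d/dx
- \sin{\left(x \right)} + \cos{\left(x \right)}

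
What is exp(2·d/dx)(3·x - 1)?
3 x + 5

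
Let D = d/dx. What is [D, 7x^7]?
49 x^{6}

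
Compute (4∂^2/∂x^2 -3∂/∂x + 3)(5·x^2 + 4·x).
15 x^{2} - 18 x + 28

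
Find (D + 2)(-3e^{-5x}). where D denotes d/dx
9 e^{- 5 x}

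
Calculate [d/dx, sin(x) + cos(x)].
- \sin{\left(x \right)} + \cos{\left(x \right)}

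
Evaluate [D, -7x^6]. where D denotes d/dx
- 42 x^{5}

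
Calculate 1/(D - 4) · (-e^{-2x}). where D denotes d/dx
\frac{e^{- 2 x}}{6}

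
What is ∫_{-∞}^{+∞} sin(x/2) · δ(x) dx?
0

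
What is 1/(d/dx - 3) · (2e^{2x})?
- 2 e^{2 x}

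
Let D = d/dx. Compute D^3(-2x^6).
- 240 x^{3}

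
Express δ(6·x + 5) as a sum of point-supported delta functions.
\frac{\delta(x + 5/6)}{6}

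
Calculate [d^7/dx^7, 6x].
42\frac{d^{6}}{dx^{6}}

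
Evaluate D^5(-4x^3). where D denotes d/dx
0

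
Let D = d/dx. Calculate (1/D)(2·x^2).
\frac{2 x^{3}}{3}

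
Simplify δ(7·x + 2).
\frac{\delta(x + 2/7)}{7}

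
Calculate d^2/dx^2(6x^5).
120 x^{3}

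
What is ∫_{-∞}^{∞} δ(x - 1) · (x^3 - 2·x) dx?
-1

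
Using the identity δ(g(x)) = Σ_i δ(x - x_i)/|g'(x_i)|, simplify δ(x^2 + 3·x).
\frac{\delta(x + 3) + \delta(x)}{3}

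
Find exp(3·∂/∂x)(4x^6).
4 x^{6} + 72 x^{5} + 540 x^{4} + 2160 x^{3} + 4860 x^{2} + 5832 x + 2916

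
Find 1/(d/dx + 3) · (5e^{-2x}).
5 e^{- 2 x}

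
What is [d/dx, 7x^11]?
77 x^{10}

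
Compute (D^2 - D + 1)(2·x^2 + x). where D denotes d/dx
2 x^{2} - 3 x + 3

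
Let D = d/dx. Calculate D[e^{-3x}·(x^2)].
x \left(2 - 3 x\right) e^{- 3 x}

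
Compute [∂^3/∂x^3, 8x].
24\frac{d^{2}}{dx^{2}}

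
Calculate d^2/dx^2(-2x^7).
- 84 x^{5}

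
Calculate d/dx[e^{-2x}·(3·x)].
3 \left(1 - 2 x\right) e^{- 2 x}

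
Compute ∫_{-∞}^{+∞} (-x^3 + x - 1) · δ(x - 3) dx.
-25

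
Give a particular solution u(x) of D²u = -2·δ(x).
-|x|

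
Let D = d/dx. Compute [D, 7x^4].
28 x^{3}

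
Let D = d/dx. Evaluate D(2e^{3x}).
6 e^{3 x}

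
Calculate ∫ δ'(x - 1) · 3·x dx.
-3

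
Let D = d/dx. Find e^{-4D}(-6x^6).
- 6 x^{6} + 144 x^{5} - 1440 x^{4} + 7680 x^{3} - 23040 x^{2} + 36864 x - 24576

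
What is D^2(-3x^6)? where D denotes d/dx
- 90 x^{4}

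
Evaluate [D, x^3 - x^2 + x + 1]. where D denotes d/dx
3 x^{2} - 2 x + 1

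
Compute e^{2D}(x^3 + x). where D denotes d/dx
x^{3} + 6 x^{2} + 13 x + 10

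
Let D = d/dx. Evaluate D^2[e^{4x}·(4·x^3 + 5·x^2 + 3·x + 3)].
\left(64 x^{3} + 176 x^{2} + 152 x + 82\right) e^{4 x}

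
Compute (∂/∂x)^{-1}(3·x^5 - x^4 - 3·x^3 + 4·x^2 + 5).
\frac{x^{6}}{2} - \frac{x^{5}}{5} - \frac{3 x^{4}}{4} + \frac{4 x^{3}}{3} + 5 x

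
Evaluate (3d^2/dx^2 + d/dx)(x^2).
2 x + 6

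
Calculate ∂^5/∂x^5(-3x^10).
- 90720 x^{5}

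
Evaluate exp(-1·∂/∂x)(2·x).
2 x - 2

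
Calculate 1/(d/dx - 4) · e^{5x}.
e^{5 x}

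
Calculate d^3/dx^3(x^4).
24 x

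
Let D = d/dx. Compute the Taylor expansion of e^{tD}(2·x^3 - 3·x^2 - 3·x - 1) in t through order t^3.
2 t^{3} + t^{2} \left(6 x - 3\right) - 3 t \left(- 2 x^{2} + 2 x + 1\right) + 2 x^{3} - 3 x^{2} - 3 x - 1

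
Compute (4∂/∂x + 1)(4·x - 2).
4 x + 14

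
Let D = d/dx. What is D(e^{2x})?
2 e^{2 x}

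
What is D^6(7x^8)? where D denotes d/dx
141120 x^{2}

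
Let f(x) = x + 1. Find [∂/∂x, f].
1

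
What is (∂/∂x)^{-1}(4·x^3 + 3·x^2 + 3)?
x^{4} + x^{3} + 3 x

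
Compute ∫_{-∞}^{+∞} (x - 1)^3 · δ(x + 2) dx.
-27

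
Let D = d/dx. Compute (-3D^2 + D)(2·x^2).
4 x - 12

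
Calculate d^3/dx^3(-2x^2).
0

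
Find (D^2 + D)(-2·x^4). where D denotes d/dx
8 x^{2} \left(- x - 3\right)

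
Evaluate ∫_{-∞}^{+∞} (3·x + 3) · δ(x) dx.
3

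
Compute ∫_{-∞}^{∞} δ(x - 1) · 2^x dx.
2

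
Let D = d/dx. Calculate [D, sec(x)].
\tan{\left(x \right)} \sec{\left(x \right)}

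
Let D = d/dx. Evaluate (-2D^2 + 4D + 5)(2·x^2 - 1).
10 x^{2} + 16 x - 13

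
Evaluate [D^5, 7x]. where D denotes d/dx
35D^{4}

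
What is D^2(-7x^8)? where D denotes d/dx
- 392 x^{6}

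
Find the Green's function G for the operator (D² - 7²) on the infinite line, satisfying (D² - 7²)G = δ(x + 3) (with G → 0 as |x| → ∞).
-\frac{e^{-7|x + 3|}}{14}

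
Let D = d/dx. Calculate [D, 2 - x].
-1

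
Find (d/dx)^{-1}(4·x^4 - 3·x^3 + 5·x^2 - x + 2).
\frac{4 x^{5}}{5} - \frac{3 x^{4}}{4} + \frac{5 x^{3}}{3} - \frac{x^{2}}{2} + 2 x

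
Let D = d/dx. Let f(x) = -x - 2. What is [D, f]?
-1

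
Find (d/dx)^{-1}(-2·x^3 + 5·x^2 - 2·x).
- \frac{x^{4}}{2} + \frac{5 x^{3}}{3} - x^{2}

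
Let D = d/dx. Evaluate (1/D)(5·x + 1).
\frac{5 x^{2}}{2} + x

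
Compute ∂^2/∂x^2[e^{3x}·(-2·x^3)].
- 6 x \left(3 x^{2} + 6 x + 2\right) e^{3 x}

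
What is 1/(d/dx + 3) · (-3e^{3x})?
- \frac{e^{3 x}}{2}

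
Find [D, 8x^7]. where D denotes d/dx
56 x^{6}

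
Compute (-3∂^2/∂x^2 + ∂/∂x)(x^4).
4 x^{2} \left(x - 9\right)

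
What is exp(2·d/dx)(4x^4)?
4 x^{4} + 32 x^{3} + 96 x^{2} + 128 x + 64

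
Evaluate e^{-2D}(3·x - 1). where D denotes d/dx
3 x - 7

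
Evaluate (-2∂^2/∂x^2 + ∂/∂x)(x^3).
3 x \left(x - 4\right)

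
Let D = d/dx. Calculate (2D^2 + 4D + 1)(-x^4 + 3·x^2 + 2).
- x^{4} - 16 x^{3} - 21 x^{2} + 24 x + 14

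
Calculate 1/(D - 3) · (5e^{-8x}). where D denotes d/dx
- \frac{5 e^{- 8 x}}{11}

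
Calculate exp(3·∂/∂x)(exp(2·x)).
e^{2 x + 6}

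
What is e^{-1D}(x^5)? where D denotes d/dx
x^{5} - 5 x^{4} + 10 x^{3} - 10 x^{2} + 5 x - 1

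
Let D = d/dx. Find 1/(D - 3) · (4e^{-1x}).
- e^{- x}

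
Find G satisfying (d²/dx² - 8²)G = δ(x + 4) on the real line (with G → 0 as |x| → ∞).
-\frac{e^{-8|x + 4|}}{16}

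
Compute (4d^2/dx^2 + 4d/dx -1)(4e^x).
28 e^{x}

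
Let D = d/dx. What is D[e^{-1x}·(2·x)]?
2 \left(1 - x\right) e^{- x}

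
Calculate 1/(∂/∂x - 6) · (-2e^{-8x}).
\frac{e^{- 8 x}}{7}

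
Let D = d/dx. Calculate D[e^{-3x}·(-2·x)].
2 \left(3 x - 1\right) e^{- 3 x}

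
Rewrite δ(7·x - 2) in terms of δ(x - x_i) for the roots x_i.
\frac{\delta(x - 2/7)}{7}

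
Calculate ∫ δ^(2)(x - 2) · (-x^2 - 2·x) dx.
-2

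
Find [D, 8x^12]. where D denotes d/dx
96 x^{11}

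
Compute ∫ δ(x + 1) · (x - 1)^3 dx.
-8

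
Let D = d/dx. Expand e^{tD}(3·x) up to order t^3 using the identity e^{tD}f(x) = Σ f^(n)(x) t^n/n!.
3 t + 3 x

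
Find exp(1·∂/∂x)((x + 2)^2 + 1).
x^{2} + 6 x + 10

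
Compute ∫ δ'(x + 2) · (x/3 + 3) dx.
- \frac{1}{3}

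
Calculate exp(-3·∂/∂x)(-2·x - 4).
2 - 2 x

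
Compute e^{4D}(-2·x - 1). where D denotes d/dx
- 2 x - 9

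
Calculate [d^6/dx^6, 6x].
36\frac{d^{5}}{dx^{5}}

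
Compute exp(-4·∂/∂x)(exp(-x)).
e^{4 - x}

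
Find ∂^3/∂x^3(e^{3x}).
27 e^{3 x}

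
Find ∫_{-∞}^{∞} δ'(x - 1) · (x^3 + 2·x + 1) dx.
-5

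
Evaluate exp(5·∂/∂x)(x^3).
x^{3} + 15 x^{2} + 75 x + 125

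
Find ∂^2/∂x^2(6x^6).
180 x^{4}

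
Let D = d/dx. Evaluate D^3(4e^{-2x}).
- 32 e^{- 2 x}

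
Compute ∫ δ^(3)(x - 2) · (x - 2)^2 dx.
0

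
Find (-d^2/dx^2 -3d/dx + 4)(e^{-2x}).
6 e^{- 2 x}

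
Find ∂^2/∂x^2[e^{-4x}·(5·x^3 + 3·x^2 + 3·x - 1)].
2 \left(40 x^{3} - 36 x^{2} + 15 x - 17\right) e^{- 4 x}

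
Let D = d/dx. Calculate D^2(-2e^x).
- 2 e^{x}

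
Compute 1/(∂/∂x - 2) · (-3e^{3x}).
- 3 e^{3 x}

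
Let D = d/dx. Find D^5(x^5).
120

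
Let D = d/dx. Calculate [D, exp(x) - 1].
e^{x}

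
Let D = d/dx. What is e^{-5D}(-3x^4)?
- 3 x^{4} + 60 x^{3} - 450 x^{2} + 1500 x - 1875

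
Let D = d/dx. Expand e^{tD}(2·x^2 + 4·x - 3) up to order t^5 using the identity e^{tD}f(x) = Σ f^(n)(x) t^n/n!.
2 t^{2} + 4 t \left(x + 1\right) + 2 x^{2} + 4 x - 3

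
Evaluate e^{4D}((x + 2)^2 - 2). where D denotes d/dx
x^{2} + 12 x + 34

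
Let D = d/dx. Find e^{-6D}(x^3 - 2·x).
x^{3} - 18 x^{2} + 106 x - 204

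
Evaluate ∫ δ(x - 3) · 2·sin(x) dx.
2 \sin{\left(3 \right)}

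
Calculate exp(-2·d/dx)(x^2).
x^{2} - 4 x + 4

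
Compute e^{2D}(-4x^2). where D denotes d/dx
- 4 x^{2} - 16 x - 16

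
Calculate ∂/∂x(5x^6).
30 x^{5}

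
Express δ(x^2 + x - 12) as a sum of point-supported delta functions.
\frac{\delta(x + 4) + \delta(x - 3)}{7}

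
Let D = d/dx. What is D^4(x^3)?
0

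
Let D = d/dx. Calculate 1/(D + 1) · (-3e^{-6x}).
\frac{3 e^{- 6 x}}{5}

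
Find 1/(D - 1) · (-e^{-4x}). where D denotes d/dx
\frac{e^{- 4 x}}{5}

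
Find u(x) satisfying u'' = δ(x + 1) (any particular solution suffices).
\frac{|x + 1|}{2}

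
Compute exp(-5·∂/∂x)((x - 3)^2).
x^{2} - 16 x + 64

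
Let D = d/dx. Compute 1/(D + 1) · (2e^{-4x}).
- \frac{2 e^{- 4 x}}{3}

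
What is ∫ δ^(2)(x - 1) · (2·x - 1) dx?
0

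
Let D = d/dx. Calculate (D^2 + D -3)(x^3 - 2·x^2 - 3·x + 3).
- 3 x^{3} + 9 x^{2} + 11 x - 16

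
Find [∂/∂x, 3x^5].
15 x^{4}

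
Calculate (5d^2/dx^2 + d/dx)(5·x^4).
20 x^{2} \left(x + 15\right)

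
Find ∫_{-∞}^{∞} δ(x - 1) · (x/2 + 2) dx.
\frac{5}{2}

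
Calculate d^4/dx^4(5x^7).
4200 x^{3}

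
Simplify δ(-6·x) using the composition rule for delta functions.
\frac{\delta(x)}{6}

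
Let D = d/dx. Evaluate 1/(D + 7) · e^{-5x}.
\frac{e^{- 5 x}}{2}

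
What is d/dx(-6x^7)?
- 42 x^{6}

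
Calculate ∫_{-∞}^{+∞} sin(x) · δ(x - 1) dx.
\sin{\left(1 \right)}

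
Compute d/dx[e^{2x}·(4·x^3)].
x^{2} \left(8 x + 12\right) e^{2 x}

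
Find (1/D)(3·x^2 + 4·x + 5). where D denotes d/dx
x^{3} + 2 x^{2} + 5 x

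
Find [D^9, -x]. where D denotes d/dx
-9D^{8}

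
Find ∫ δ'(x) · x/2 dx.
- \frac{1}{2}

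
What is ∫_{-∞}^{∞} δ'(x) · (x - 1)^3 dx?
-3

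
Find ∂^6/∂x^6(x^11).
332640 x^{5}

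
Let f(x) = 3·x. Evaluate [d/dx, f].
3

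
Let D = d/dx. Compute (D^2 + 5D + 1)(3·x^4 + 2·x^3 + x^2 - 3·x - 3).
3 x^{4} + 62 x^{3} + 67 x^{2} + 19 x - 16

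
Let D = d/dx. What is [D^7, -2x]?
-14D^{6}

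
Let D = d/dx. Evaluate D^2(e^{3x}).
9 e^{3 x}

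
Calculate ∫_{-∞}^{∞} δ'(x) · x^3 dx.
0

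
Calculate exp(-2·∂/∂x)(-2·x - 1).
3 - 2 x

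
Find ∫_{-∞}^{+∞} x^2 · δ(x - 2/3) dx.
\frac{4}{9}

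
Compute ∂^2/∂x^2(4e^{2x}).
16 e^{2 x}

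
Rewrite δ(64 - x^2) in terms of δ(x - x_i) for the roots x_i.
\frac{\delta(x - 8) + \delta(x + 8)}{16}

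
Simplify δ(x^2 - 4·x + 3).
\frac{\delta(x - 1) + \delta(x - 3)}{2}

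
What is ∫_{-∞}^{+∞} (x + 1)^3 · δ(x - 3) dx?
64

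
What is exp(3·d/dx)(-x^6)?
- x^{6} - 18 x^{5} - 135 x^{4} - 540 x^{3} - 1215 x^{2} - 1458 x - 729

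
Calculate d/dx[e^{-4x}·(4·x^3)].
x^{2} \left(12 - 16 x\right) e^{- 4 x}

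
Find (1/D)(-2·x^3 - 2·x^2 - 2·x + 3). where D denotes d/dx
- \frac{x^{4}}{2} - \frac{2 x^{3}}{3} - x^{2} + 3 x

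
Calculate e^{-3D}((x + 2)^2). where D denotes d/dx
x^{2} - 2 x + 1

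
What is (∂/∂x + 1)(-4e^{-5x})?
16 e^{- 5 x}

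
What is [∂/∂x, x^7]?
7 x^{6}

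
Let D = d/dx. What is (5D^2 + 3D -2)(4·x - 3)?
18 - 8 x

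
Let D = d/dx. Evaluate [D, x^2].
2 x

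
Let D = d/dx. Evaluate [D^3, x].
3D^{2}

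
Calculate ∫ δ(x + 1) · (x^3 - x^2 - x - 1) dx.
-2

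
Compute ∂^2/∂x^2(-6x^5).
- 120 x^{3}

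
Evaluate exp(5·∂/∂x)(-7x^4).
- 7 x^{4} - 140 x^{3} - 1050 x^{2} - 3500 x - 4375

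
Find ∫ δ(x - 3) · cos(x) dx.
\cos{\left(3 \right)}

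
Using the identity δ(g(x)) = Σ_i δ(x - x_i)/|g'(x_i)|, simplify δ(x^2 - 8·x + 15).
\frac{\delta(x - 3) + \delta(x - 5)}{2}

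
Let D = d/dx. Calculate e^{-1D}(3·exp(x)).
3 e^{x - 1}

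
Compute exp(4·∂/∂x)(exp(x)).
e^{x + 4}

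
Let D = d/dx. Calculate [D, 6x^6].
36 x^{5}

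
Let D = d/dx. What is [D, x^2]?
2 x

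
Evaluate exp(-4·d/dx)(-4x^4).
- 4 x^{4} + 64 x^{3} - 384 x^{2} + 1024 x - 1024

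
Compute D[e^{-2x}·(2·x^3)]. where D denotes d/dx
x^{2} \left(6 - 4 x\right) e^{- 2 x}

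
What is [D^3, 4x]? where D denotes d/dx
12D^{2}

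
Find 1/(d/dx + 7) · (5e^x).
\frac{5 e^{x}}{8}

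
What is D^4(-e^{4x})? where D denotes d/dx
- 256 e^{4 x}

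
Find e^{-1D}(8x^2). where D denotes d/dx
8 x^{2} - 16 x + 8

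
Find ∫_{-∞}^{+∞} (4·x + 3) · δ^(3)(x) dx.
0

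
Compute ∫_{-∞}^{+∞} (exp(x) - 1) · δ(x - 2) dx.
-1 + e^{2}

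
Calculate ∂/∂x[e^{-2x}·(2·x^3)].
x^{2} \left(6 - 4 x\right) e^{- 2 x}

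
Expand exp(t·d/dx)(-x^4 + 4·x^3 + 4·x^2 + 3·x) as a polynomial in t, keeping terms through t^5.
- t^{4} + t^{3} \left(4 - 4 x\right) + t^{2} \left(- 6 x^{2} + 12 x + 4\right) + t \left(- 4 x^{3} + 12 x^{2} + 8 x + 3\right) - x^{4} + 4 x^{3} + 4 x^{2} + 3 x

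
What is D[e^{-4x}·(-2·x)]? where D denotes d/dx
2 \left(4 x - 1\right) e^{- 4 x}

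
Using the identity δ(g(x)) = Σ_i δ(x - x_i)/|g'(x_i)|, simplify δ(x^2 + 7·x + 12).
\frac{\delta(x + 4) + \delta(x + 3)}{1}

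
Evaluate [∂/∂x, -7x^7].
- 49 x^{6}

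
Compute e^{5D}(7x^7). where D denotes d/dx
7 x^{7} + 245 x^{6} + 3675 x^{5} + 30625 x^{4} + 153125 x^{3} + 459375 x^{2} + 765625 x + 546875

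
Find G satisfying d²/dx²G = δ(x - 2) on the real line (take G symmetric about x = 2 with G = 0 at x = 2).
\frac{|x - 2|}{2}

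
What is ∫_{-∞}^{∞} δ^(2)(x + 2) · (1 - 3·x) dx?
0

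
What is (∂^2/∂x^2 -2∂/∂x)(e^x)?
- e^{x}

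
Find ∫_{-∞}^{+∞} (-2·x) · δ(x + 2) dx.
4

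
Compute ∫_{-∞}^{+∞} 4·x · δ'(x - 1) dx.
-4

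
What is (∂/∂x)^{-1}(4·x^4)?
\frac{4 x^{5}}{5}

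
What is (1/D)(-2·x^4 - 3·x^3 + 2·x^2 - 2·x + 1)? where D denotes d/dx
- \frac{2 x^{5}}{5} - \frac{3 x^{4}}{4} + \frac{2 x^{3}}{3} - x^{2} + x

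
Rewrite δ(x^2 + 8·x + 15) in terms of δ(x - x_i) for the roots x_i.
\frac{\delta(x + 5) + \delta(x + 3)}{2}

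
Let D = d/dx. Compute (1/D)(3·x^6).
\frac{3 x^{7}}{7}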